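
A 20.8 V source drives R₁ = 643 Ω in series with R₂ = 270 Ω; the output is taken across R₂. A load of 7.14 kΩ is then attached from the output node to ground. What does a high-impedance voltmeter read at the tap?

The load sits in parallel with R₂: R₂‖R_L = (270 × 7140) / (270 + 7140) = 260.2 Ω.
V_out = 20.8 × 260.2 / (643 + 260.2) = 20.8 × 260.2/903.2 = 5.99 V.

V_out ≈ 5.99 V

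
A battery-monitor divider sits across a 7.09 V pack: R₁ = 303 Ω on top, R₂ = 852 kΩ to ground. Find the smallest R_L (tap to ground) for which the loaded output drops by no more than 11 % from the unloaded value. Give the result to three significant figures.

R_L(min) ≈ 2.45 kΩ

Output resistance R_th = R₁‖R₂ = (303 × 852000)/852300 = 302.9 Ω.
The fractional drop is R_th/(R_th + R_L); requiring this ≤ 0.110 gives R_L ≥ R_th(1/0.110 − 1) = 302.9 × 8.091 = 2.45 kΩ.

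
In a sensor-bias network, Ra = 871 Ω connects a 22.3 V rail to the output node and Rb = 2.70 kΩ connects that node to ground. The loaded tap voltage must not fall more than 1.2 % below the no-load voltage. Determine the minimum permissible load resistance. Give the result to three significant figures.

R_L(min) ≈ 54.2 kΩ

Output resistance R_th = Ra‖Rb = (871 × 2700)/3571 = 658.6 Ω.
The fractional drop is R_th/(R_th + R_L); requiring this ≤ 0.0120 gives R_L ≥ R_th(1/0.0120 − 1) = 658.6 × 82.33 = 54.2 kΩ.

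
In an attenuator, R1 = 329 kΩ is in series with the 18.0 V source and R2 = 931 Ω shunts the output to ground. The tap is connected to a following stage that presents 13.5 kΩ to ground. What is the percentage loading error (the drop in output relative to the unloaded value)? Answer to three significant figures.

The divider's output (Thévenin) resistance is R1‖R2 = 928.4 Ω.
Fractional drop under load = R_th/(R_th + R_L) = 928.4 / (928.4 + 13500) = 0.06434.
So the output falls by 6.43 %.

6.43 %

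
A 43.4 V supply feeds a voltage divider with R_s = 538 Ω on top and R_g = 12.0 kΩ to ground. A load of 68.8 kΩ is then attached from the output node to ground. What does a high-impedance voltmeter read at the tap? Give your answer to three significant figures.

The load sits in parallel with R_g: R_g‖R_L = (12000 × 68800) / (12000 + 68800) = 10220 Ω.
V_out = 43.4 × 10220 / (538 + 10220) = 43.4 × 10220/10760 = 41.2 V.

V_out ≈ 41.2 V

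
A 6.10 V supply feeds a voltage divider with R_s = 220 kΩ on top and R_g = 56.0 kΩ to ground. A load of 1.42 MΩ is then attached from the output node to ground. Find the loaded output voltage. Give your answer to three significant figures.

V_out ≈ 1.20 V

The load sits in parallel with R_g: R_g‖R_L = (56.0 × 1420) / (56.0 + 1420) = 53.88 kΩ.
V_out = 6.10 × 53.88 / (220 + 53.88) = 6.10 × 53.88/273.9 = 1.20 V.
(Unloaded it would have been 1.24 V.)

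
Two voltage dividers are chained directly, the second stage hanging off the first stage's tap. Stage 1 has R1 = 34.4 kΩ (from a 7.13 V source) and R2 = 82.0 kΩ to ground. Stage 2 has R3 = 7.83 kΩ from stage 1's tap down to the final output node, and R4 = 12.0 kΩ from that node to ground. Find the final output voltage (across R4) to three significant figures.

V_out ≈ 1.37 V

Stage 2 presents R3+R4 = 19.83 kΩ as a load on stage 1's tap.
Stage 1's lower leg becomes R2‖(R3+R4) = 15.97 kΩ, so V_mid = 7.13 × 15.97/50.37 = 2.260 V.
Stage 2 is itself unloaded: V_out = V_mid × R4/(R3+R4) = 2.260 × 12.0/19.83 = 1.37 V.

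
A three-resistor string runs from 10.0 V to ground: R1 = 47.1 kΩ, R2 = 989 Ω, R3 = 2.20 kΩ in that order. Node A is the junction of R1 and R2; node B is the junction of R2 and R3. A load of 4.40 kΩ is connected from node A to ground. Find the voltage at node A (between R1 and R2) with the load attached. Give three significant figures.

V ≈ 0.378 V

Below node A the series string R2+R3 = 3189 Ω sits in parallel with the 4400 Ω load: 1849 Ω.
V_A = 10.0 × 1849/(47100 + 1849) = 0.378 V.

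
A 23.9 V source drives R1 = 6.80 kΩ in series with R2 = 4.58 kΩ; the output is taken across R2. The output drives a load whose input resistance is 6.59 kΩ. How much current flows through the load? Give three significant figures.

I_L ≈ 1.03 mA

R2‖R_L = 2.702 kΩ; V_out = 23.9 × 2.702/9.502 = 6.796 V.
I_L = V_out / R_L = 6.796 / 6.59 kΩ = 1.03 mA.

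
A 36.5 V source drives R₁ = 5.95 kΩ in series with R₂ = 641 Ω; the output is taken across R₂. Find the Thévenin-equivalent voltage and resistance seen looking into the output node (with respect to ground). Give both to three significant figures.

V_th = 3.55 V, R_th = 579 Ω

V_th is the open-circuit tap voltage: 36.5 × 641/(5950 + 641) = 3.55 V.
With the supply zeroed, R₁ and R₂ appear in parallel from the tap: R_th = R₁‖R₂ = (5950 × 641)/6591 = 579 Ω.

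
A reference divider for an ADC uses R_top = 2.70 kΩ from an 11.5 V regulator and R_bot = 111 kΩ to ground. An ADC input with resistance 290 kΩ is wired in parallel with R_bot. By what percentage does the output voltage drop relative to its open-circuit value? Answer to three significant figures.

0.901 %

The divider's output (Thévenin) resistance is R_top‖R_bot = 2.636 kΩ.
Fractional drop under load = R_th/(R_th + R_L) = 2.636 / (2.636 + 290) = 0.009007.
So the output falls by 0.901 %.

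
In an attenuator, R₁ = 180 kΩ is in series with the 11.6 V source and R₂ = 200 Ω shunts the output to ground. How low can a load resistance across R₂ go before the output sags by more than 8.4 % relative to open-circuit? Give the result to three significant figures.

Output resistance R_th = R₁‖R₂ = (180000 × 200)/180200 = 199.8 Ω.
The fractional drop is R_th/(R_th + R_L); requiring this ≤ 0.0840 gives R_L ≥ R_th(1/0.0840 − 1) = 199.8 × 10.90 = 2.18 kΩ.

R_L(min) ≈ 2.18 kΩ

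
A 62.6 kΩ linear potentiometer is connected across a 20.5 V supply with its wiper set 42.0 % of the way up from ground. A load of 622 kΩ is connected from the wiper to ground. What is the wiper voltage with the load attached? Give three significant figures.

V ≈ 8.40 V

The wiper splits the pot into (1−α)R = 36.31 kΩ above and αR = 26.29 kΩ below.
Lower section ‖ load = 25.23 kΩ.
V_wiper = 20.5 × 25.23/(36.31 + 25.23) = 8.40 V.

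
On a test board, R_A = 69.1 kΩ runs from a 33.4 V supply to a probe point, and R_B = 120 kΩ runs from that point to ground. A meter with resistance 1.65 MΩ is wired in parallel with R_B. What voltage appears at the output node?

V_out ≈ 20.6 V

The load sits in parallel with R_B: R_B‖R_L = (120 × 1650) / (120 + 1650) = 111.9 kΩ.
V_out = 33.4 × 111.9 / (69.1 + 111.9) = 33.4 × 111.9/181.0 = 20.6 V.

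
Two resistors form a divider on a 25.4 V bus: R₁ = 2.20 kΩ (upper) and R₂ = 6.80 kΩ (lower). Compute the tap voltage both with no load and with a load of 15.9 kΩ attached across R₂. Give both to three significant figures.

Open-circuit: V = 25.4 × 6.80/(2.20 + 6.80) = 19.2 V.
With the load, R₂ becomes R₂‖R_L = 4.763 kΩ, so V = 25.4 × 4.763/6.963 = 17.4 V.

Unloaded: 19.2 V; loaded: 17.4 V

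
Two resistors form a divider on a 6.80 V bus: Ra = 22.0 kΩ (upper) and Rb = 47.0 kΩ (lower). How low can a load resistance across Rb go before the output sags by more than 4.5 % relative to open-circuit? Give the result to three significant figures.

R_L(min) ≈ 318 kΩ

Output resistance R_th = Ra‖Rb = (22.0 × 47.0)/69.00 = 14.99 kΩ.
The fractional drop is R_th/(R_th + R_L); requiring this ≤ 0.0450 gives R_L ≥ R_th(1/0.0450 − 1) = 14.99 × 21.22 = 318 kΩ.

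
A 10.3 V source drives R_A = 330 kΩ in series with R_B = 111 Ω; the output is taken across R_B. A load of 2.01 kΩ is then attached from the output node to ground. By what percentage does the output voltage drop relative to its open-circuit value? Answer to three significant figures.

The divider's output (Thévenin) resistance is R_A‖R_B = 111.0 Ω.
Fractional drop under load = R_th/(R_th + R_L) = 111.0 / (111.0 + 2010) = 0.05232.
So the output falls by 5.23 %.

5.23 %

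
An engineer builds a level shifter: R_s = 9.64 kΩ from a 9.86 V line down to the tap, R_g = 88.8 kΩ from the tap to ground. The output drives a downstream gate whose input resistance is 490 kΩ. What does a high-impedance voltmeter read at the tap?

The load sits in parallel with R_g: R_g‖R_L = (88.8 × 490) / (88.8 + 490) = 75.18 kΩ.
V_out = 9.86 × 75.18 / (9.64 + 75.18) = 9.86 × 75.18/84.82 = 8.74 V.

V_out ≈ 8.74 V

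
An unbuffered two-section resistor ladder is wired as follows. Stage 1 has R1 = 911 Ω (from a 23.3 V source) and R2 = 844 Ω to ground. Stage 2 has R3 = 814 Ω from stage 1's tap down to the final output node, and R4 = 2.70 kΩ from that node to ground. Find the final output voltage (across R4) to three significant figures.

V_out ≈ 7.66 V

Stage 2 presents R3+R4 = 3514 Ω as a load on stage 1's tap.
Stage 1's lower leg becomes R2‖(R3+R4) = 680.5 Ω, so V_mid = 23.3 × 680.5/1592 = 9.963 V.
Stage 2 is itself unloaded: V_out = V_mid × R4/(R3+R4) = 9.963 × 2700/3514 = 7.66 V.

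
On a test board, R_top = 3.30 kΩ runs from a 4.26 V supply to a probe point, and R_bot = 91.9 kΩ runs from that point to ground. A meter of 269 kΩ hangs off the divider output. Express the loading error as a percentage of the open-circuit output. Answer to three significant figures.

The divider's output (Thévenin) resistance is R_top‖R_bot = 3.186 kΩ.
Fractional drop under load = R_th/(R_th + R_L) = 3.186 / (3.186 + 269) = 0.01170.
So the output falls by 1.17 %.

1.17 %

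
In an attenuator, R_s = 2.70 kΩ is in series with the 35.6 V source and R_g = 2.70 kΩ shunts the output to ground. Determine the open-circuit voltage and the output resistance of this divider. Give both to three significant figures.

V_th is the open-circuit tap voltage: 35.6 × 2.70/(2.70 + 2.70) = 17.8 V.
With the supply zeroed, R_s and R_g appear in parallel from the tap: R_th = R_s‖R_g = (2.70 × 2.70)/5.400 = 1.35 kΩ.

V_th = 17.8 V, R_th = 1.35 kΩ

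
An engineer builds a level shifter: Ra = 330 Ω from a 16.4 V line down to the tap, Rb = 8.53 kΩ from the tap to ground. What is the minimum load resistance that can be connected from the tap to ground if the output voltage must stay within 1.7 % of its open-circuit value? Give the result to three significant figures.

Output resistance R_th = Ra‖Rb = (330 × 8530)/8860 = 317.7 Ω.
The fractional drop is R_th/(R_th + R_L); requiring this ≤ 0.0170 gives R_L ≥ R_th(1/0.0170 − 1) = 317.7 × 57.82 = 18.4 kΩ.

R_L(min) ≈ 18.4 kΩ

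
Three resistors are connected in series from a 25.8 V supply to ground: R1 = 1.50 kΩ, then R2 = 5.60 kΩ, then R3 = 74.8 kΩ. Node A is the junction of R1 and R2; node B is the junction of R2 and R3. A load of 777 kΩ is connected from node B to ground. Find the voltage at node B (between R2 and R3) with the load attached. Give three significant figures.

V ≈ 23.4 V

At node B, R3 is in parallel with the load: R3‖R_L = 68.23 kΩ.
Below node A the resistance is R2 + (R3‖R_L) = 73.83 kΩ, so V_A = 25.8 × 73.83/75.33 = 25.29 V.
Then V_B = V_A × (R3‖R_L)/(R2 + R3‖R_L) = 25.29 × 68.23/73.83 = 23.4 V.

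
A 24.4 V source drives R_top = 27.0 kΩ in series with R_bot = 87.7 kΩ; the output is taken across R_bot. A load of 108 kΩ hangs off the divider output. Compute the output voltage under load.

The load sits in parallel with R_bot: R_bot‖R_L = (87.7 × 108) / (87.7 + 108) = 48.40 kΩ.
V_out = 24.4 × 48.40 / (27.0 + 48.40) = 24.4 × 48.40/75.40 = 15.7 V.

V_out ≈ 15.7 V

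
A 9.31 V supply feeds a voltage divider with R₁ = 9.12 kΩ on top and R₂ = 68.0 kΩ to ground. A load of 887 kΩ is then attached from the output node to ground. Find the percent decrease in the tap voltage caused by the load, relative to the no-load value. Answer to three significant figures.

The divider's output (Thévenin) resistance is R₁‖R₂ = 8.041 kΩ.
Fractional drop under load = R_th/(R_th + R_L) = 8.041 / (8.041 + 887) = 0.008984.
So the output falls by 0.898 %.

0.898 %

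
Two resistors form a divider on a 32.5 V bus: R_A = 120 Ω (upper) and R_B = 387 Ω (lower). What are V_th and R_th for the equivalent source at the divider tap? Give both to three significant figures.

V_th is the open-circuit tap voltage: 32.5 × 387/(120 + 387) = 24.8 V.
With the supply zeroed, R_A and R_B appear in parallel from the tap: R_th = R_A‖R_B = (120 × 387)/507.0 = 91.6 Ω.

V_th = 24.8 V, R_th = 91.6 Ω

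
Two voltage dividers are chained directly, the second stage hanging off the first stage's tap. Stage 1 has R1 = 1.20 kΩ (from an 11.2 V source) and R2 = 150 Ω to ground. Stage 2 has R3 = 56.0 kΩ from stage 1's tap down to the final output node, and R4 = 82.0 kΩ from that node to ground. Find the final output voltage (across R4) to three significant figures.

Stage 2 presents R3+R4 = 138000 Ω as a load on stage 1's tap.
Stage 1's lower leg becomes R2‖(R3+R4) = 149.8 Ω, so V_mid = 11.2 × 149.8/1350 = 1.243 V.
Stage 2 is itself unloaded: V_out = V_mid × R4/(R3+R4) = 1.243 × 82000/138000 = 0.739 V.

V_out ≈ 0.739 V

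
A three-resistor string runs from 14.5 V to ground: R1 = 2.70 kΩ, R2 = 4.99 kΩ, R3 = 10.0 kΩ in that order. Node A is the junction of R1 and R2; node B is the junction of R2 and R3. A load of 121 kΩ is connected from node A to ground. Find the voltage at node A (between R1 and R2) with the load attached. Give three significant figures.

Below node A the series string R2+R3 = 14.99 kΩ sits in parallel with the 121 kΩ load: 13.34 kΩ.
V_A = 14.5 × 13.34/(2.70 + 13.34) = 12.1 V.

V ≈ 12.1 V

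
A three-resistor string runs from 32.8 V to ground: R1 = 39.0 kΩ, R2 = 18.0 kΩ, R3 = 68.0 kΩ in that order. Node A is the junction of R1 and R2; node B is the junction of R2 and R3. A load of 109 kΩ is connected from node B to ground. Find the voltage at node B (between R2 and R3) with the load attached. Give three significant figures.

At node B, R3 is in parallel with the load: R3‖R_L = 41.88 kΩ.
Below node A the resistance is R2 + (R3‖R_L) = 59.88 kΩ, so V_A = 32.8 × 59.88/98.88 = 19.86 V.
Then V_B = V_A × (R3‖R_L)/(R2 + R3‖R_L) = 19.86 × 41.88/59.88 = 13.9 V.

V ≈ 13.9 V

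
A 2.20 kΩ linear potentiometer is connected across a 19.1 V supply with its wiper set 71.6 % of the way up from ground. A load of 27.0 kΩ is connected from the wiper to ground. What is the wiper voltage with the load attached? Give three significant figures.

The wiper splits the pot into (1−α)R = 624.8 Ω above and αR = 1575 Ω below.
Lower section ‖ load = 1488 Ω.
V_wiper = 19.1 × 1488/(624.8 + 1488) = 13.5 V.

V ≈ 13.5 V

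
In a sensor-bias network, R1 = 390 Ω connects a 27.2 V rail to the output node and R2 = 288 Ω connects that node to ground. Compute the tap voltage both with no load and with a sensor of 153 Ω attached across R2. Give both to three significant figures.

Open-circuit: V = 27.2 × 288/(390 + 288) = 11.6 V.
With the load, R2 becomes R2‖R_L = 99.92 Ω, so V = 27.2 × 99.92/489.9 = 5.55 V.

Unloaded: 11.6 V; loaded: 5.55 V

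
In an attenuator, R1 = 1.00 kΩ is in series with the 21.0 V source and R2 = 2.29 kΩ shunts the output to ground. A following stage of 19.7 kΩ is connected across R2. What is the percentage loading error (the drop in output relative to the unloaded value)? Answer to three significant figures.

3.41 %

The divider's output (Thévenin) resistance is R1‖R2 = 0.6960 kΩ.
Fractional drop under load = R_th/(R_th + R_L) = 0.6960 / (0.6960 + 19.7) = 0.03413.
So the output falls by 3.41 %.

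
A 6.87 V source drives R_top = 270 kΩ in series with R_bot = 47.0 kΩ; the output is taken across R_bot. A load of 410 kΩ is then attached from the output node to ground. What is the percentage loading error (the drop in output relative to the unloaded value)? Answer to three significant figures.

8.90 %

Unloaded V = 6.87 × 47.0/317.0 = 1.0186 V.
Loaded: R_bot‖R_L = 42.17 kΩ, giving V = 6.87 × 42.17/312.2 = 0.92797 V.
Drop = (1.0186 − 0.92797) / 1.0186 = 8.90 %.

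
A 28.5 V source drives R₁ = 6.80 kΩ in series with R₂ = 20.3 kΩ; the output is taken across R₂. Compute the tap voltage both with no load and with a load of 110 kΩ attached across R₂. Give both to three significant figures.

Unloaded: 21.3 V; loaded: 20.4 V

Open-circuit: V = 28.5 × 20.3/(6.80 + 20.3) = 21.3 V.
With the load, R₂ becomes R₂‖R_L = 17.14 kΩ, so V = 28.5 × 17.14/23.94 = 20.4 V.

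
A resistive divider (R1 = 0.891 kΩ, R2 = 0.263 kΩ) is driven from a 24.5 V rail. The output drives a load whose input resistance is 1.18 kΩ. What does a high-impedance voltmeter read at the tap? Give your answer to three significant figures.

The load sits in parallel with R2: R2‖R_L = (263 × 1180) / (263 + 1180) = 215.1 Ω.
V_out = 24.5 × 215.1 / (891 + 215.1) = 24.5 × 215.1/1106 = 4.76 V.

V_out ≈ 4.76 V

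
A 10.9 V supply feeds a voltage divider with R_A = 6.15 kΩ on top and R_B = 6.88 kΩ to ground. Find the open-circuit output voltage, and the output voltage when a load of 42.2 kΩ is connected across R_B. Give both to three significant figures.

Unloaded: 5.76 V; loaded: 5.34 V

Open-circuit: V = 10.9 × 6.88/(6.15 + 6.88) = 5.76 V.
With the load, R_B becomes R_B‖R_L = 5.916 kΩ, so V = 10.9 × 5.916/12.07 = 5.34 V.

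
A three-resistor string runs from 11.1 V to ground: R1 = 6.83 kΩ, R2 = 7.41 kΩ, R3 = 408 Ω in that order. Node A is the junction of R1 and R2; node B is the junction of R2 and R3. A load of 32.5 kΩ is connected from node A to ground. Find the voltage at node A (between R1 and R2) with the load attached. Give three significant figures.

V ≈ 5.33 V

Below node A the series string R2+R3 = 7818 Ω sits in parallel with the 32500 Ω load: 6302 Ω.
V_A = 11.1 × 6302/(6830 + 6302) = 5.33 V.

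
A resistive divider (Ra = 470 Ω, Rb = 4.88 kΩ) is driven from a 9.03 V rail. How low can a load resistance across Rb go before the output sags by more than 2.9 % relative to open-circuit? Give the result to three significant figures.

Output resistance R_th = Ra‖Rb = (470 × 4880)/5350 = 428.7 Ω.
The fractional drop is R_th/(R_th + R_L); requiring this ≤ 0.0290 gives R_L ≥ R_th(1/0.0290 − 1) = 428.7 × 33.48 = 14.4 kΩ.

R_L(min) ≈ 14.4 kΩ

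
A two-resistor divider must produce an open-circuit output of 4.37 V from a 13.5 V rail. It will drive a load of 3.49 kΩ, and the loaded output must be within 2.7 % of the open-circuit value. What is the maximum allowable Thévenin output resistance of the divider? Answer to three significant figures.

Loading drop = R_th/(R_th + R_L) ≤ 0.0270, so R_th ≤ R_L · ε/(1−ε) = 3.49 kΩ × 0.0270/0.9730 = 96.8 Ω.
(Any R1, R2 with R2/(R1+R2) = 0.324 and R1‖R2 ≤ 96.8 Ω will meet the spec.)

R_th ≤ 96.8 Ω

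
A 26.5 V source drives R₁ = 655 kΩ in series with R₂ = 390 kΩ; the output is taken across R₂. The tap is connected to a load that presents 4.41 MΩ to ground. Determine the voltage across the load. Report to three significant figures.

V_out ≈ 9.37 V

The load sits in parallel with R₂: R₂‖R_L = (390 × 4410) / (390 + 4410) = 358.3 kΩ.
V_out = 26.5 × 358.3 / (655 + 358.3) = 26.5 × 358.3/1013 = 9.37 V.
(Unloaded it would have been 9.89 V.)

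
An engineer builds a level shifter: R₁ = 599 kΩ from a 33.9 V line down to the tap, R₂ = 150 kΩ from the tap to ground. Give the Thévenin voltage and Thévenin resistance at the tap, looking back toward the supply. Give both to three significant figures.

V_th = 6.79 V, R_th = 120 kΩ

V_th is the open-circuit tap voltage: 33.9 × 150/(599 + 150) = 6.79 V.
With the supply zeroed, R₁ and R₂ appear in parallel from the tap: R_th = R₁‖R₂ = (599 × 150)/749.0 = 120 kΩ.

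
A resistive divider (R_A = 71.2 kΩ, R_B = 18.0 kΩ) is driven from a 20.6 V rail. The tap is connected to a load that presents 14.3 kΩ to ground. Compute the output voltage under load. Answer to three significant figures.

V_out ≈ 2.07 V

The load sits in parallel with R_B: R_B‖R_L = (18.0 × 14.3) / (18.0 + 14.3) = 7.969 kΩ.
V_out = 20.6 × 7.969 / (71.2 + 7.969) = 20.6 × 7.969/79.17 = 2.07 V.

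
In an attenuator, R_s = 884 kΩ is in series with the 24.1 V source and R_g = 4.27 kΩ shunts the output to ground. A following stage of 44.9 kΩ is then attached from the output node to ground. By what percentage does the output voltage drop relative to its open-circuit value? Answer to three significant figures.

The divider's output (Thévenin) resistance is R_s‖R_g = 4.249 kΩ.
Fractional drop under load = R_th/(R_th + R_L) = 4.249 / (4.249 + 44.9) = 0.08646.
So the output falls by 8.65 %.

8.65 %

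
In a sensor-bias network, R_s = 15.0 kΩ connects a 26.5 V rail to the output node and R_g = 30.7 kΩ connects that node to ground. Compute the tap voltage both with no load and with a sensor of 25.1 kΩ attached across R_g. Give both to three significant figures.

Unloaded: 17.8 V; loaded: 12.7 V

Open-circuit: V = 26.5 × 30.7/(15.0 + 30.7) = 17.8 V.
With the load, R_g becomes R_g‖R_L = 13.81 kΩ, so V = 26.5 × 13.81/28.81 = 12.7 V.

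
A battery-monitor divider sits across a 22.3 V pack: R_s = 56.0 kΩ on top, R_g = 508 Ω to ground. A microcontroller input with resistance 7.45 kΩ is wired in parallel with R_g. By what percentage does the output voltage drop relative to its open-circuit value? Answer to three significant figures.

The divider's output (Thévenin) resistance is R_s‖R_g = 503.4 Ω.
Fractional drop under load = R_th/(R_th + R_L) = 503.4 / (503.4 + 7450) = 0.06330.
So the output falls by 6.33 %.

6.33 %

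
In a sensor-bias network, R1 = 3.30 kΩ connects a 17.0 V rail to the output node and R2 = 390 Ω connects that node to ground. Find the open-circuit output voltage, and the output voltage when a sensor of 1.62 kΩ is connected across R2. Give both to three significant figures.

Open-circuit: V = 17.0 × 390/(3300 + 390) = 1.80 V.
With the load, R2 becomes R2‖R_L = 314.3 Ω, so V = 17.0 × 314.3/3614 = 1.48 V.

Unloaded: 1.80 V; loaded: 1.48 V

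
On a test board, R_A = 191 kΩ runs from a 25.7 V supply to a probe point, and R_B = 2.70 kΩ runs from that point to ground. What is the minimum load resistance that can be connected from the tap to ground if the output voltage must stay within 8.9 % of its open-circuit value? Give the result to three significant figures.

R_L(min) ≈ 27.3 kΩ

Output resistance R_th = R_A‖R_B = (191 × 2.70)/193.7 = 2.662 kΩ.
The fractional drop is R_th/(R_th + R_L); requiring this ≤ 0.0890 gives R_L ≥ R_th(1/0.0890 − 1) = 2.662 × 10.24 = 27.3 kΩ.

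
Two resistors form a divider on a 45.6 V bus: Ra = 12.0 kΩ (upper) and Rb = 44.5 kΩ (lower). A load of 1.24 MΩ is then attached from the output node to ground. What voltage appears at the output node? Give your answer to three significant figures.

The load sits in parallel with Rb: Rb‖R_L = (44.5 × 1240) / (44.5 + 1240) = 42.96 kΩ.
V_out = 45.6 × 42.96 / (12.0 + 42.96) = 45.6 × 42.96/54.96 = 35.6 V.
(Unloaded it would have been 35.9 V.)

V_out ≈ 35.6 V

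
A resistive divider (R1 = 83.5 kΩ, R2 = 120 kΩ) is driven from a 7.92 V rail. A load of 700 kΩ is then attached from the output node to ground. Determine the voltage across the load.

The load sits in parallel with R2: R2‖R_L = (120 × 700) / (120 + 700) = 102.4 kΩ.
V_out = 7.92 × 102.4 / (83.5 + 102.4) = 7.92 × 102.4/185.9 = 4.36 V.
(Unloaded it would have been 4.67 V.)

V_out ≈ 4.36 V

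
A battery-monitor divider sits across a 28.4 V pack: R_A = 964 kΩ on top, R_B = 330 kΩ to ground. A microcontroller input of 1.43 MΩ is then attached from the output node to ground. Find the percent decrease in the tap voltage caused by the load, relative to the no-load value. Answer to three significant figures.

14.7 %

Unloaded V = 28.4 × 330/1294 = 7.2427 V.
Loaded: R_B‖R_L = 268.1 kΩ, giving V = 28.4 × 268.1/1232 = 6.1802 V.
Drop = (7.2427 − 6.1802) / 7.2427 = 14.7 %.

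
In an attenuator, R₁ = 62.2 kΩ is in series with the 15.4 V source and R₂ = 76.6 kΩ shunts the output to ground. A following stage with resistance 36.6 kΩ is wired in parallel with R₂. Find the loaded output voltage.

V_out ≈ 4.39 V

The load sits in parallel with R₂: R₂‖R_L = (76.6 × 36.6) / (76.6 + 36.6) = 24.77 kΩ.
V_out = 15.4 × 24.77 / (62.2 + 24.77) = 15.4 × 24.77/86.97 = 4.39 V.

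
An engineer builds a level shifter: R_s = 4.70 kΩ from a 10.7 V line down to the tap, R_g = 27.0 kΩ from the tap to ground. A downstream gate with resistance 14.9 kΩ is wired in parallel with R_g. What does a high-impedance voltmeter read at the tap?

The load sits in parallel with R_g: R_g‖R_L = (27.0 × 14.9) / (27.0 + 14.9) = 9.601 kΩ.
V_out = 10.7 × 9.601 / (4.70 + 9.601) = 10.7 × 9.601/14.30 = 7.18 V.
(Unloaded it would have been 9.11 V.)

V_out ≈ 7.18 V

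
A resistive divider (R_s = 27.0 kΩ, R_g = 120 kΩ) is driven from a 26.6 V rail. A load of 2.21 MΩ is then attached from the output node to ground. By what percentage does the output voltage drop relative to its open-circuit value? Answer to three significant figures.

0.987 %

The divider's output (Thévenin) resistance is R_s‖R_g = 22.04 kΩ.
Fractional drop under load = R_th/(R_th + R_L) = 22.04 / (22.04 + 2210) = 0.009875.
So the output falls by 0.987 %.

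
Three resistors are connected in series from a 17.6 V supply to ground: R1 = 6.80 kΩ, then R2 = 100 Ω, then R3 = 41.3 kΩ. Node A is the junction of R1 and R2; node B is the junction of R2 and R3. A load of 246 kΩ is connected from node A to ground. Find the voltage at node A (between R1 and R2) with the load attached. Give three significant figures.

Below node A the series string R2+R3 = 41400 Ω sits in parallel with the 246000 Ω load: 35440 Ω.
V_A = 17.6 × 35440/(6800 + 35440) = 14.8 V.

V ≈ 14.8 V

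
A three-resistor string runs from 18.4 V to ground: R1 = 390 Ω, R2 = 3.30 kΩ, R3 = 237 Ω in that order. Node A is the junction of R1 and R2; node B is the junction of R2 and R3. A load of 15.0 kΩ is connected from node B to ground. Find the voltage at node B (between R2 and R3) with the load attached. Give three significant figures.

V ≈ 1.09 V

At node B, R3 is in parallel with the load: R3‖R_L = 233.3 Ω.
Below node A the resistance is R2 + (R3‖R_L) = 3533 Ω, so V_A = 18.4 × 3533/3923 = 16.57 V.
Then V_B = V_A × (R3‖R_L)/(R2 + R3‖R_L) = 16.57 × 233.3/3533 = 1.09 V.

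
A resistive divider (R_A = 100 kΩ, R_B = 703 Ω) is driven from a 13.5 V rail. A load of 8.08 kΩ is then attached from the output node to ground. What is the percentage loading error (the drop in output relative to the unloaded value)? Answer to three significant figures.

The divider's output (Thévenin) resistance is R_A‖R_B = 698.1 Ω.
Fractional drop under load = R_th/(R_th + R_L) = 698.1 / (698.1 + 8080) = 0.07953.
So the output falls by 7.95 %.

7.95 %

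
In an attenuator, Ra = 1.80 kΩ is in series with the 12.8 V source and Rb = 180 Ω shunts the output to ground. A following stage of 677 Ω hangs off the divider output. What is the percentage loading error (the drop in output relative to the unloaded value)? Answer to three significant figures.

19.5 %

The divider's output (Thévenin) resistance is Ra‖Rb = 163.6 Ω.
Fractional drop under load = R_th/(R_th + R_L) = 163.6 / (163.6 + 677) = 0.1947.
So the output falls by 19.5 %.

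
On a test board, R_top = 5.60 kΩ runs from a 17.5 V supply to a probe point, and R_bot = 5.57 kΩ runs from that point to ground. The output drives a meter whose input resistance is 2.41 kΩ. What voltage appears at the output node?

The load sits in parallel with R_bot: R_bot‖R_L = (5.57 × 2.41) / (5.57 + 2.41) = 1.682 kΩ.
V_out = 17.5 × 1.682 / (5.60 + 1.682) = 17.5 × 1.682/7.282 = 4.04 V.

V_out ≈ 4.04 V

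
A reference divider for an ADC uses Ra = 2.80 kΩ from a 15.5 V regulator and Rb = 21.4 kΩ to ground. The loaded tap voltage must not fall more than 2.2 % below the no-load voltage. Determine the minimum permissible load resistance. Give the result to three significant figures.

Output resistance R_th = Ra‖Rb = (2.80 × 21.4)/24.20 = 2.476 kΩ.
The fractional drop is R_th/(R_th + R_L); requiring this ≤ 0.0220 gives R_L ≥ R_th(1/0.0220 − 1) = 2.476 × 44.45 = 110 kΩ.

R_L(min) ≈ 110 kΩ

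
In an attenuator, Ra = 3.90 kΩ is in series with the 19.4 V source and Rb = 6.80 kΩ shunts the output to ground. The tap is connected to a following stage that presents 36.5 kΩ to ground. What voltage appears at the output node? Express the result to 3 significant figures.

The load sits in parallel with Rb: Rb‖R_L = (6.80 × 36.5) / (6.80 + 36.5) = 5.732 kΩ.
V_out = 19.4 × 5.732 / (3.90 + 5.732) = 19.4 × 5.732/9.632 = 11.5 V.

V_out ≈ 11.5 V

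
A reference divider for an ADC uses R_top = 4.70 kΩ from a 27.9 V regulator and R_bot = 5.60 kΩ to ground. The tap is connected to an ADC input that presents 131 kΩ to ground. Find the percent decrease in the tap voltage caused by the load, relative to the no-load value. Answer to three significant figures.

The divider's output (Thévenin) resistance is R_top‖R_bot = 2.555 kΩ.
Fractional drop under load = R_th/(R_th + R_L) = 2.555 / (2.555 + 131) = 0.01913.
So the output falls by 1.91 %.

1.91 %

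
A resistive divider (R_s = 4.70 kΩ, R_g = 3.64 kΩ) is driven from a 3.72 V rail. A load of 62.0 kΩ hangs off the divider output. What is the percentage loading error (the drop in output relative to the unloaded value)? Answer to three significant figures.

The divider's output (Thévenin) resistance is R_s‖R_g = 2.051 kΩ.
Fractional drop under load = R_th/(R_th + R_L) = 2.051 / (2.051 + 62.0) = 0.03203.
So the output falls by 3.20 %.

3.20 %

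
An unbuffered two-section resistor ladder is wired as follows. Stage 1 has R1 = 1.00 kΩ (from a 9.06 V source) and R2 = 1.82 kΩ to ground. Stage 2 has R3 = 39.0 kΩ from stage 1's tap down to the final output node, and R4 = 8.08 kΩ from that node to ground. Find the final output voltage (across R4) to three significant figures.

V_out ≈ 0.990 V

Stage 2 presents R3+R4 = 47.08 kΩ as a load on stage 1's tap.
Stage 1's lower leg becomes R2‖(R3+R4) = 1.752 kΩ, so V_mid = 9.06 × 1.752/2.752 = 5.768 V.
Stage 2 is itself unloaded: V_out = V_mid × R4/(R3+R4) = 5.768 × 8.08/47.08 = 0.990 V.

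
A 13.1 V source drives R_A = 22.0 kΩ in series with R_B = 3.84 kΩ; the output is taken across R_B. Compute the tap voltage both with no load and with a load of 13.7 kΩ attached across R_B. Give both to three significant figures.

Unloaded: 1.95 V; loaded: 1.57 V

Open-circuit: V = 13.1 × 3.84/(22.0 + 3.84) = 1.95 V.
With the load, R_B becomes R_B‖R_L = 2.999 kΩ, so V = 13.1 × 2.999/25.00 = 1.57 V.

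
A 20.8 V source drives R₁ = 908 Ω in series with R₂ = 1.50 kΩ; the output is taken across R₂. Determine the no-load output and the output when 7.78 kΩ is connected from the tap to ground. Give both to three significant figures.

Unloaded: 13.0 V; loaded: 12.1 V

Open-circuit: V = 20.8 × 1500/(908 + 1500) = 13.0 V.
With the load, R₂ becomes R₂‖R_L = 1258 Ω, so V = 20.8 × 1258/2166 = 12.1 V.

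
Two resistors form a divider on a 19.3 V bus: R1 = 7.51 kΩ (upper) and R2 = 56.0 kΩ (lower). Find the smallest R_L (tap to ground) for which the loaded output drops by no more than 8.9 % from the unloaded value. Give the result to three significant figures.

Output resistance R_th = R1‖R2 = (7.51 × 56.0)/63.51 = 6.622 kΩ.
The fractional drop is R_th/(R_th + R_L); requiring this ≤ 0.0890 gives R_L ≥ R_th(1/0.0890 − 1) = 6.622 × 10.24 = 67.8 kΩ.

R_L(min) ≈ 67.8 kΩ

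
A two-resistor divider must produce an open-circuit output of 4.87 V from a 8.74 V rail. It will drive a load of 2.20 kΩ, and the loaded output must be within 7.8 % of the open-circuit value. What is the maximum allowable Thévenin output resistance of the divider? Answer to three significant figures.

Loading drop = R_th/(R_th + R_L) ≤ 0.0780, so R_th ≤ R_L · ε/(1−ε) = 2.20 kΩ × 0.0780/0.9220 = 186 Ω.

R_th ≤ 186 Ω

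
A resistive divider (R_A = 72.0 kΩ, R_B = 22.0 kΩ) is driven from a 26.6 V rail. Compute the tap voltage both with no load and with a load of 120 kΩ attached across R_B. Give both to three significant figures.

Unloaded: 6.23 V; loaded: 5.46 V

Open-circuit: V = 26.6 × 22.0/(72.0 + 22.0) = 6.23 V.
With the load, R_B becomes R_B‖R_L = 18.59 kΩ, so V = 26.6 × 18.59/90.59 = 5.46 V.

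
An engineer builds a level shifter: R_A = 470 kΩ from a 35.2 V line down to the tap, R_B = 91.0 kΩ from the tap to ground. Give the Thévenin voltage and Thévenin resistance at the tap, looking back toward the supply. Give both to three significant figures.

V_th = 5.71 V, R_th = 76.2 kΩ

V_th is the open-circuit tap voltage: 35.2 × 91.0/(470 + 91.0) = 5.71 V.
With the supply zeroed, R_A and R_B appear in parallel from the tap: R_th = R_A‖R_B = (470 × 91.0)/561.0 = 76.2 kΩ.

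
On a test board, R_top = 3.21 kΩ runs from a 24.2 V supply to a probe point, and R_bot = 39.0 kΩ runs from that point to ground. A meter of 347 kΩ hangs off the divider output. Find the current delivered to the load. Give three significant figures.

I_L ≈ 0.0639 mA

R_bot‖R_L = 35.06 kΩ; V_out = 24.2 × 35.06/38.27 = 22.17 V.
I_L = V_out / R_L = 22.17 / 347 kΩ = 0.0639 mA.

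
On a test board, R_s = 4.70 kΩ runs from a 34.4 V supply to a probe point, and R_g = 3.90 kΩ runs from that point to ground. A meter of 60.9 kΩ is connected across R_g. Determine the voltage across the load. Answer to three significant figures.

V_out ≈ 15.1 V

The load sits in parallel with R_g: R_g‖R_L = (3.90 × 60.9) / (3.90 + 60.9) = 3.665 kΩ.
V_out = 34.4 × 3.665 / (4.70 + 3.665) = 34.4 × 3.665/8.365 = 15.1 V.
(Unloaded it would have been 15.6 V.)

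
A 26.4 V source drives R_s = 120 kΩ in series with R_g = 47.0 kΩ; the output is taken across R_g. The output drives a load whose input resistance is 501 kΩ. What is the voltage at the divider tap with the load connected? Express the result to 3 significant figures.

The load sits in parallel with R_g: R_g‖R_L = (47.0 × 501) / (47.0 + 501) = 42.97 kΩ.
V_out = 26.4 × 42.97 / (120 + 42.97) = 26.4 × 42.97/163.0 = 6.96 V.

V_out ≈ 6.96 V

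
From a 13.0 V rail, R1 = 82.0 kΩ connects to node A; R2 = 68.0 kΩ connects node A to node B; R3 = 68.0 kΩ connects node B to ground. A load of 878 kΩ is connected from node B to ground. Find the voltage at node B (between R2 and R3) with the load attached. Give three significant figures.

At node B, R3 is in parallel with the load: R3‖R_L = 63.11 kΩ.
Below node A the resistance is R2 + (R3‖R_L) = 131.1 kΩ, so V_A = 13.0 × 131.1/213.1 = 7.998 V.
Then V_B = V_A × (R3‖R_L)/(R2 + R3‖R_L) = 7.998 × 63.11/131.1 = 3.85 V.

V ≈ 3.85 V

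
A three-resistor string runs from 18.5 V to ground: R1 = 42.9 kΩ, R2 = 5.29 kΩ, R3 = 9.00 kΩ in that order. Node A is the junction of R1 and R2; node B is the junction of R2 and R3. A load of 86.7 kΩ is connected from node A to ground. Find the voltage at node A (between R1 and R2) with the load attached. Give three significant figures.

Below node A the series string R2+R3 = 14.29 kΩ sits in parallel with the 86.7 kΩ load: 12.27 kΩ.
V_A = 18.5 × 12.27/(42.9 + 12.27) = 4.11 V.

V ≈ 4.11 V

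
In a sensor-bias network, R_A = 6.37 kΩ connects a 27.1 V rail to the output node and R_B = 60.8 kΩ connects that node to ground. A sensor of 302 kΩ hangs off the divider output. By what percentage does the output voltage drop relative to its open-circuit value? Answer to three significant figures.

The divider's output (Thévenin) resistance is R_A‖R_B = 5.766 kΩ.
Fractional drop under load = R_th/(R_th + R_L) = 5.766 / (5.766 + 302) = 0.01873.
So the output falls by 1.87 %.

1.87 %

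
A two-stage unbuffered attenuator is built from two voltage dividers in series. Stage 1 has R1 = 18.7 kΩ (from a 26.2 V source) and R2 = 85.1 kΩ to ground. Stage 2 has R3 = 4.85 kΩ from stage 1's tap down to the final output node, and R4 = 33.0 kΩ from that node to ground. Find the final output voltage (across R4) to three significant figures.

V_out ≈ 13.3 V

Stage 2 presents R3+R4 = 37.85 kΩ as a load on stage 1's tap.
Stage 1's lower leg becomes R2‖(R3+R4) = 26.20 kΩ, so V_mid = 26.2 × 26.20/44.90 = 15.29 V.
Stage 2 is itself unloaded: V_out = V_mid × R4/(R3+R4) = 15.29 × 33.0/37.85 = 13.3 V.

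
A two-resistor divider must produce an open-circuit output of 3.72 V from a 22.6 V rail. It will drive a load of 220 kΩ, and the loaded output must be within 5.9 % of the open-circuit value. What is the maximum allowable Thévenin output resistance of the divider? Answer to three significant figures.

R_th ≤ 13.8 kΩ

Loading drop = R_th/(R_th + R_L) ≤ 0.0590, so R_th ≤ R_L · ε/(1−ε) = 220 kΩ × 0.0590/0.9410 = 13.8 kΩ.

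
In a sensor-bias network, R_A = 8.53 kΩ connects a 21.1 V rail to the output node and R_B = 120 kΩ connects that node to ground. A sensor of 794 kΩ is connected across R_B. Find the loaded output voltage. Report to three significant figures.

The load sits in parallel with R_B: R_B‖R_L = (120 × 794) / (120 + 794) = 104.2 kΩ.
V_out = 21.1 × 104.2 / (8.53 + 104.2) = 21.1 × 104.2/112.8 = 19.5 V.

V_out ≈ 19.5 V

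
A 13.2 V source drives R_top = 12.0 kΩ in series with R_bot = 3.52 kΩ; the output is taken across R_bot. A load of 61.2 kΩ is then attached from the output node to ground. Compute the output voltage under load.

The load sits in parallel with R_bot: R_bot‖R_L = (3.52 × 61.2) / (3.52 + 61.2) = 3.329 kΩ.
V_out = 13.2 × 3.329 / (12.0 + 3.329) = 13.2 × 3.329/15.33 = 2.87 V.

V_out ≈ 2.87 V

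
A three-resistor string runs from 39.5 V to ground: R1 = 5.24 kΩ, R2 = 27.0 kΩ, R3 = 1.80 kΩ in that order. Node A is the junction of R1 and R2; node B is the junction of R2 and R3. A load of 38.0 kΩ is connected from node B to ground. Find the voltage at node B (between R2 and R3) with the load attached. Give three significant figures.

At node B, R3 is in parallel with the load: R3‖R_L = 1.719 kΩ.
Below node A the resistance is R2 + (R3‖R_L) = 28.72 kΩ, so V_A = 39.5 × 28.72/33.96 = 33.40 V.
Then V_B = V_A × (R3‖R_L)/(R2 + R3‖R_L) = 33.40 × 1.719/28.72 = 2.00 V.

V ≈ 2.00 V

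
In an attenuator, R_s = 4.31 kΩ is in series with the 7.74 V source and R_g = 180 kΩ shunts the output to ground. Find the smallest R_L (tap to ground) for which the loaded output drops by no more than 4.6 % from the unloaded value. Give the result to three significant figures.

R_L(min) ≈ 87.3 kΩ

Output resistance R_th = R_s‖R_g = (4.31 × 180)/184.3 = 4.209 kΩ.
The fractional drop is R_th/(R_th + R_L); requiring this ≤ 0.0460 gives R_L ≥ R_th(1/0.0460 − 1) = 4.209 × 20.74 = 87.3 kΩ.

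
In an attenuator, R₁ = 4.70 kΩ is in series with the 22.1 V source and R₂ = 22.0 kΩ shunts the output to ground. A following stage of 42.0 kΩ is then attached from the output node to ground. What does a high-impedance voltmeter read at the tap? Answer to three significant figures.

V_out ≈ 16.7 V

The load sits in parallel with R₂: R₂‖R_L = (22.0 × 42.0) / (22.0 + 42.0) = 14.44 kΩ.
V_out = 22.1 × 14.44 / (4.70 + 14.44) = 22.1 × 14.44/19.14 = 16.7 V.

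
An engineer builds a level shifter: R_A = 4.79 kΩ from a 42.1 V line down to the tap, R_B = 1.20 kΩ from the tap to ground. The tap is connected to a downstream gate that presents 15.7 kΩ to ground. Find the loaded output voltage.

The load sits in parallel with R_B: R_B‖R_L = (1.20 × 15.7) / (1.20 + 15.7) = 1.115 kΩ.
V_out = 42.1 × 1.115 / (4.79 + 1.115) = 42.1 × 1.115/5.905 = 7.95 V.

V_out ≈ 7.95 V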